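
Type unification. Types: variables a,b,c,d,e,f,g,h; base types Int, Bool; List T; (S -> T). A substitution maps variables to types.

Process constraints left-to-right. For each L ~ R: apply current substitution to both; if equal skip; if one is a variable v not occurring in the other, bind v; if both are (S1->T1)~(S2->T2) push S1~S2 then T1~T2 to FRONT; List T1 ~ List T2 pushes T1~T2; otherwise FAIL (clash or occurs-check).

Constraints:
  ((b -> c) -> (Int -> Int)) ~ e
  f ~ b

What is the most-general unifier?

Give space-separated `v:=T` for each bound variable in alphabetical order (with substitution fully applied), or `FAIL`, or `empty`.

step 1: unify ((b -> c) -> (Int -> Int)) ~ e  [subst: {-} | 1 pending]
  bind e := ((b -> c) -> (Int -> Int))
step 2: unify f ~ b  [subst: {e:=((b -> c) -> (Int -> Int))} | 0 pending]
  bind f := b

Answer: e:=((b -> c) -> (Int -> Int)) f:=b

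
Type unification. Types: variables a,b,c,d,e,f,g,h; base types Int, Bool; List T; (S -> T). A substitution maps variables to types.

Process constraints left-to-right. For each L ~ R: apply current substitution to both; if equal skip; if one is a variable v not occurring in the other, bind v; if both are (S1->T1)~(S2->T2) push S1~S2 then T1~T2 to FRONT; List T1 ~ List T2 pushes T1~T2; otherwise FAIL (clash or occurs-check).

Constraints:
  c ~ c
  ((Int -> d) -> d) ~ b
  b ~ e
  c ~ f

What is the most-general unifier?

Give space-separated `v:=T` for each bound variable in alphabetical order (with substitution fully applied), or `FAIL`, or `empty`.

Answer: b:=((Int -> d) -> d) c:=f e:=((Int -> d) -> d)

Derivation:
step 1: unify c ~ c  [subst: {-} | 3 pending]
  -> identical, skip
step 2: unify ((Int -> d) -> d) ~ b  [subst: {-} | 2 pending]
  bind b := ((Int -> d) -> d)
step 3: unify ((Int -> d) -> d) ~ e  [subst: {b:=((Int -> d) -> d)} | 1 pending]
  bind e := ((Int -> d) -> d)
step 4: unify c ~ f  [subst: {b:=((Int -> d) -> d), e:=((Int -> d) -> d)} | 0 pending]
  bind c := f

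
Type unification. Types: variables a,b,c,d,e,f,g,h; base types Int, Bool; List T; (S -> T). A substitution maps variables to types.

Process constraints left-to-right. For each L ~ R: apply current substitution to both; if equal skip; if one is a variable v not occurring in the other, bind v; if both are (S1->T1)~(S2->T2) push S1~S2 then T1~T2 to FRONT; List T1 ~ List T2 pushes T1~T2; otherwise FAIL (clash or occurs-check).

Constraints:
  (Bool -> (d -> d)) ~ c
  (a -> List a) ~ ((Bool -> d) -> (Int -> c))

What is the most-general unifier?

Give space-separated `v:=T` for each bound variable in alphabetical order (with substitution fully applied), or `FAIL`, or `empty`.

Answer: FAIL

Derivation:
step 1: unify (Bool -> (d -> d)) ~ c  [subst: {-} | 1 pending]
  bind c := (Bool -> (d -> d))
step 2: unify (a -> List a) ~ ((Bool -> d) -> (Int -> (Bool -> (d -> d))))  [subst: {c:=(Bool -> (d -> d))} | 0 pending]
  -> decompose arrow: push a~(Bool -> d), List a~(Int -> (Bool -> (d -> d)))
step 3: unify a ~ (Bool -> d)  [subst: {c:=(Bool -> (d -> d))} | 1 pending]
  bind a := (Bool -> d)
step 4: unify List (Bool -> d) ~ (Int -> (Bool -> (d -> d)))  [subst: {c:=(Bool -> (d -> d)), a:=(Bool -> d)} | 0 pending]
  clash: List (Bool -> d) vs (Int -> (Bool -> (d -> d)))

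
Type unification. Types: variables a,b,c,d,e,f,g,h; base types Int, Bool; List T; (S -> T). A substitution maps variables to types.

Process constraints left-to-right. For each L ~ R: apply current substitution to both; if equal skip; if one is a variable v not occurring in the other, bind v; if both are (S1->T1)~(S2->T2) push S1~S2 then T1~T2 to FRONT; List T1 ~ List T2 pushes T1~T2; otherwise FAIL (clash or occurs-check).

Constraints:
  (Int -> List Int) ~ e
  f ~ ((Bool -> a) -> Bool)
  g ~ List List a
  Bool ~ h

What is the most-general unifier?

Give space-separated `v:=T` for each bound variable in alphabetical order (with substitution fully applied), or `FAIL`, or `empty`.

step 1: unify (Int -> List Int) ~ e  [subst: {-} | 3 pending]
  bind e := (Int -> List Int)
step 2: unify f ~ ((Bool -> a) -> Bool)  [subst: {e:=(Int -> List Int)} | 2 pending]
  bind f := ((Bool -> a) -> Bool)
step 3: unify g ~ List List a  [subst: {e:=(Int -> List Int), f:=((Bool -> a) -> Bool)} | 1 pending]
  bind g := List List a
step 4: unify Bool ~ h  [subst: {e:=(Int -> List Int), f:=((Bool -> a) -> Bool), g:=List List a} | 0 pending]
  bind h := Bool

Answer: e:=(Int -> List Int) f:=((Bool -> a) -> Bool) g:=List List a h:=Bool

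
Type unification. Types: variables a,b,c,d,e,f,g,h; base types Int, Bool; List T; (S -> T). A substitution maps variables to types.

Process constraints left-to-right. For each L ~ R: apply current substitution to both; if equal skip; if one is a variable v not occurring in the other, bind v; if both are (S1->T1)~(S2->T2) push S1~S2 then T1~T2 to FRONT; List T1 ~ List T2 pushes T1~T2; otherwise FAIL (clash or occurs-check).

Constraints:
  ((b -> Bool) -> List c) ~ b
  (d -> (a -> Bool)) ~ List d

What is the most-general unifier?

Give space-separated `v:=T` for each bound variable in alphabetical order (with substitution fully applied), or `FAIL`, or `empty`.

Answer: FAIL

Derivation:
step 1: unify ((b -> Bool) -> List c) ~ b  [subst: {-} | 1 pending]
  occurs-check fail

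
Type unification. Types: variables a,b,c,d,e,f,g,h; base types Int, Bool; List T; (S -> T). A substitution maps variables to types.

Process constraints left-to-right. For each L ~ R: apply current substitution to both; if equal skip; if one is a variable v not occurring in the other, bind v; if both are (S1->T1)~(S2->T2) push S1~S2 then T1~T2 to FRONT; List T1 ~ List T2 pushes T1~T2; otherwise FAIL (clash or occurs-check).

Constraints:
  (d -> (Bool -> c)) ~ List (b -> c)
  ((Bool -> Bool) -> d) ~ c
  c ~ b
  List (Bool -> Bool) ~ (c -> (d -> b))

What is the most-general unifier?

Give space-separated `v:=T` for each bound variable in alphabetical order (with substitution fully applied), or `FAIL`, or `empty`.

Answer: FAIL

Derivation:
step 1: unify (d -> (Bool -> c)) ~ List (b -> c)  [subst: {-} | 3 pending]
  clash: (d -> (Bool -> c)) vs List (b -> c)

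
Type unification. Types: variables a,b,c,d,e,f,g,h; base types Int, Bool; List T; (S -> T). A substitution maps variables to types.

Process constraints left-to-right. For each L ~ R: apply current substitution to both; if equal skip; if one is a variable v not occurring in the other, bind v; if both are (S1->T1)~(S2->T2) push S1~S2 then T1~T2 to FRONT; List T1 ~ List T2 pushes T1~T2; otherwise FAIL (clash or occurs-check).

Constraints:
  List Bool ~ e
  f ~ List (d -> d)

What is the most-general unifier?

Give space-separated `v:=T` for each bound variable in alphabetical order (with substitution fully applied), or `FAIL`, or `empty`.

Answer: e:=List Bool f:=List (d -> d)

Derivation:
step 1: unify List Bool ~ e  [subst: {-} | 1 pending]
  bind e := List Bool
step 2: unify f ~ List (d -> d)  [subst: {e:=List Bool} | 0 pending]
  bind f := List (d -> d)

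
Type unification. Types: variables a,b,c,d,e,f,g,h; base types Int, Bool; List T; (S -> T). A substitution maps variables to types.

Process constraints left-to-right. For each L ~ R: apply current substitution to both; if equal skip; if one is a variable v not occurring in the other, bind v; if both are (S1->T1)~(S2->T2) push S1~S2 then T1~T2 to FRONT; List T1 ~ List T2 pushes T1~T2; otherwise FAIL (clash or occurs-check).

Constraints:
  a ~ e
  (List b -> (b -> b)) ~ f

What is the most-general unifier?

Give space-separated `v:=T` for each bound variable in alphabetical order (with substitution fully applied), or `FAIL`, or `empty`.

step 1: unify a ~ e  [subst: {-} | 1 pending]
  bind a := e
step 2: unify (List b -> (b -> b)) ~ f  [subst: {a:=e} | 0 pending]
  bind f := (List b -> (b -> b))

Answer: a:=e f:=(List b -> (b -> b))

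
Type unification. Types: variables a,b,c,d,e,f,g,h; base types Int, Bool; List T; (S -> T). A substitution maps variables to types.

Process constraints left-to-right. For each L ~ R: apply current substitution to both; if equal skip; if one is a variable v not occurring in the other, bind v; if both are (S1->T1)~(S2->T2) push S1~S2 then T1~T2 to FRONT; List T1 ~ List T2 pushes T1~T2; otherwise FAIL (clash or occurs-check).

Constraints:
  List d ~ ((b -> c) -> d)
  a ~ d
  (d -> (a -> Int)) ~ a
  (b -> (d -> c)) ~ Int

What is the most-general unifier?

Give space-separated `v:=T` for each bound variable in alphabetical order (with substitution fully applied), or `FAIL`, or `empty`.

Answer: FAIL

Derivation:
step 1: unify List d ~ ((b -> c) -> d)  [subst: {-} | 3 pending]
  clash: List d vs ((b -> c) -> d)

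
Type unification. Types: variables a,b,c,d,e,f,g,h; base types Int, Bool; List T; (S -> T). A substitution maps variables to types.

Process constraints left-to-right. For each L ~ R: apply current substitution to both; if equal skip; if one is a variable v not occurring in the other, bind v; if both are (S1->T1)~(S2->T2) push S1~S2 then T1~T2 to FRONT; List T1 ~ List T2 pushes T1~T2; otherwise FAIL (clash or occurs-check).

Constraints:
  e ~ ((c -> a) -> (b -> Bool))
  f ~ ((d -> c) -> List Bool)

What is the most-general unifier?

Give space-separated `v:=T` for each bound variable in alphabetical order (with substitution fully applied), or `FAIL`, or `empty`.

Answer: e:=((c -> a) -> (b -> Bool)) f:=((d -> c) -> List Bool)

Derivation:
step 1: unify e ~ ((c -> a) -> (b -> Bool))  [subst: {-} | 1 pending]
  bind e := ((c -> a) -> (b -> Bool))
step 2: unify f ~ ((d -> c) -> List Bool)  [subst: {e:=((c -> a) -> (b -> Bool))} | 0 pending]
  bind f := ((d -> c) -> List Bool)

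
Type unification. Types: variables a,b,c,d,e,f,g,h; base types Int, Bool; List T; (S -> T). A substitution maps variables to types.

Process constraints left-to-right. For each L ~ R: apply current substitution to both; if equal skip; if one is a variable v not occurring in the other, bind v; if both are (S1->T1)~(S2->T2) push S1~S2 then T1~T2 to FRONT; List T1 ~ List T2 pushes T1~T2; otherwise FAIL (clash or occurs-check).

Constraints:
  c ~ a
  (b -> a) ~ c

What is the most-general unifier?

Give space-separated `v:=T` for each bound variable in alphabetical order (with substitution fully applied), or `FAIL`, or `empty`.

Answer: FAIL

Derivation:
step 1: unify c ~ a  [subst: {-} | 1 pending]
  bind c := a
step 2: unify (b -> a) ~ a  [subst: {c:=a} | 0 pending]
  occurs-check fail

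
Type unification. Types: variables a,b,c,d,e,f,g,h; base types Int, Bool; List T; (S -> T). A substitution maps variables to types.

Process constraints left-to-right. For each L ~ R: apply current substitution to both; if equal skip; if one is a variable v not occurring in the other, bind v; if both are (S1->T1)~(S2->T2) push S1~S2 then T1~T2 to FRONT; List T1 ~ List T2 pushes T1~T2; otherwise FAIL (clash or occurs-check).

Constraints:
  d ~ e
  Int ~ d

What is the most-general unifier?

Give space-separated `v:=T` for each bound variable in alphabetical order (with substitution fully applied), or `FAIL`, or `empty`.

Answer: d:=Int e:=Int

Derivation:
step 1: unify d ~ e  [subst: {-} | 1 pending]
  bind d := e
step 2: unify Int ~ e  [subst: {d:=e} | 0 pending]
  bind e := Int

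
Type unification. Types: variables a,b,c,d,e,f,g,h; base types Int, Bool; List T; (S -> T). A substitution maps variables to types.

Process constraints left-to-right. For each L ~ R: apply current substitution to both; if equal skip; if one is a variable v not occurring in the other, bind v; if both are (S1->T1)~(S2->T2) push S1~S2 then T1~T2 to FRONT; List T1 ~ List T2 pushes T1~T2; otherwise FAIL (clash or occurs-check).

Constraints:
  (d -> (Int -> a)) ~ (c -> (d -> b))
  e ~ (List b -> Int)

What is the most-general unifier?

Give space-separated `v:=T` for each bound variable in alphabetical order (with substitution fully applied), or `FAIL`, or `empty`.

Answer: a:=b c:=Int d:=Int e:=(List b -> Int)

Derivation:
step 1: unify (d -> (Int -> a)) ~ (c -> (d -> b))  [subst: {-} | 1 pending]
  -> decompose arrow: push d~c, (Int -> a)~(d -> b)
step 2: unify d ~ c  [subst: {-} | 2 pending]
  bind d := c
step 3: unify (Int -> a) ~ (c -> b)  [subst: {d:=c} | 1 pending]
  -> decompose arrow: push Int~c, a~b
step 4: unify Int ~ c  [subst: {d:=c} | 2 pending]
  bind c := Int
step 5: unify a ~ b  [subst: {d:=c, c:=Int} | 1 pending]
  bind a := b
step 6: unify e ~ (List b -> Int)  [subst: {d:=c, c:=Int, a:=b} | 0 pending]
  bind e := (List b -> Int)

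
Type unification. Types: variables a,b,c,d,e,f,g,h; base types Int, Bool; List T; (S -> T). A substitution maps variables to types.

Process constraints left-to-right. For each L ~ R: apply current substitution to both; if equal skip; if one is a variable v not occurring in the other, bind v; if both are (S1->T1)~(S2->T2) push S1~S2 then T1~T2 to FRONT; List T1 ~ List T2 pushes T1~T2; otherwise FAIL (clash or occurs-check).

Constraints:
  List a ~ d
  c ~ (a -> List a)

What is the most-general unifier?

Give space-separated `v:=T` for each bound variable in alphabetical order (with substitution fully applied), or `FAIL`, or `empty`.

step 1: unify List a ~ d  [subst: {-} | 1 pending]
  bind d := List a
step 2: unify c ~ (a -> List a)  [subst: {d:=List a} | 0 pending]
  bind c := (a -> List a)

Answer: c:=(a -> List a) d:=List a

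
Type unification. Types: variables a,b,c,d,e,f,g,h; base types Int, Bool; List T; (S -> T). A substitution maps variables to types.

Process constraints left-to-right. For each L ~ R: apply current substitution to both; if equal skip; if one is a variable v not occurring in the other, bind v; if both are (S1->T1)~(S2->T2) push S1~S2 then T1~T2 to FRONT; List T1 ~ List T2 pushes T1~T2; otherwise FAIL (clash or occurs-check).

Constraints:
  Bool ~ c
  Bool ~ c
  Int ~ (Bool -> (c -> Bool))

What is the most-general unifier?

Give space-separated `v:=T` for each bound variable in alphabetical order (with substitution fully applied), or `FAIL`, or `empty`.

step 1: unify Bool ~ c  [subst: {-} | 2 pending]
  bind c := Bool
step 2: unify Bool ~ Bool  [subst: {c:=Bool} | 1 pending]
  -> identical, skip
step 3: unify Int ~ (Bool -> (Bool -> Bool))  [subst: {c:=Bool} | 0 pending]
  clash: Int vs (Bool -> (Bool -> Bool))

Answer: FAIL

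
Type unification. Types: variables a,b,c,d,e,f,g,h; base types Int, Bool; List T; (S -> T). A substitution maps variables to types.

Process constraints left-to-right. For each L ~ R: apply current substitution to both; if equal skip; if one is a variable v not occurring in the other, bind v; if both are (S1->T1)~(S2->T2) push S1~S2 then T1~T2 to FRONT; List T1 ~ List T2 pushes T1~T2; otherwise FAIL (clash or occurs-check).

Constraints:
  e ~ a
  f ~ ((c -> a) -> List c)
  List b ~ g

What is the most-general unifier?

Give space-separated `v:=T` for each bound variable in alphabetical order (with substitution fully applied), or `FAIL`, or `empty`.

Answer: e:=a f:=((c -> a) -> List c) g:=List b

Derivation:
step 1: unify e ~ a  [subst: {-} | 2 pending]
  bind e := a
step 2: unify f ~ ((c -> a) -> List c)  [subst: {e:=a} | 1 pending]
  bind f := ((c -> a) -> List c)
step 3: unify List b ~ g  [subst: {e:=a, f:=((c -> a) -> List c)} | 0 pending]
  bind g := List b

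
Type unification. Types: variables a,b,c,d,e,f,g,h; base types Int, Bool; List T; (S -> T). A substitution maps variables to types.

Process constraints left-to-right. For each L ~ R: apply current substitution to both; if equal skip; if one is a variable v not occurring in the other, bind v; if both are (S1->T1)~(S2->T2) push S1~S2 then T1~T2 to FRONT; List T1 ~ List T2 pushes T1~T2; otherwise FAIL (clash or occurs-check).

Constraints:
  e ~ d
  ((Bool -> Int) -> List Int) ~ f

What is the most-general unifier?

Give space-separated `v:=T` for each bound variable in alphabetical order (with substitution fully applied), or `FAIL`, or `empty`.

step 1: unify e ~ d  [subst: {-} | 1 pending]
  bind e := d
step 2: unify ((Bool -> Int) -> List Int) ~ f  [subst: {e:=d} | 0 pending]
  bind f := ((Bool -> Int) -> List Int)

Answer: e:=d f:=((Bool -> Int) -> List Int)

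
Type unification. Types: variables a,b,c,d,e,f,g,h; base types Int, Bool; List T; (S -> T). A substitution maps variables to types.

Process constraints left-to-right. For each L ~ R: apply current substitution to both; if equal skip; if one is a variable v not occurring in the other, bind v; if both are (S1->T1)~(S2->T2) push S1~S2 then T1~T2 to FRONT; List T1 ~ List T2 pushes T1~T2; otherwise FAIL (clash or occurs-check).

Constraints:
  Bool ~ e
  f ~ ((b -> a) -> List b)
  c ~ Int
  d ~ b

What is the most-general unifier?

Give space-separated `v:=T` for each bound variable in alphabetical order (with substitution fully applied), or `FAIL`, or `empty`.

Answer: c:=Int d:=b e:=Bool f:=((b -> a) -> List b)

Derivation:
step 1: unify Bool ~ e  [subst: {-} | 3 pending]
  bind e := Bool
step 2: unify f ~ ((b -> a) -> List b)  [subst: {e:=Bool} | 2 pending]
  bind f := ((b -> a) -> List b)
step 3: unify c ~ Int  [subst: {e:=Bool, f:=((b -> a) -> List b)} | 1 pending]
  bind c := Int
step 4: unify d ~ b  [subst: {e:=Bool, f:=((b -> a) -> List b), c:=Int} | 0 pending]
  bind d := b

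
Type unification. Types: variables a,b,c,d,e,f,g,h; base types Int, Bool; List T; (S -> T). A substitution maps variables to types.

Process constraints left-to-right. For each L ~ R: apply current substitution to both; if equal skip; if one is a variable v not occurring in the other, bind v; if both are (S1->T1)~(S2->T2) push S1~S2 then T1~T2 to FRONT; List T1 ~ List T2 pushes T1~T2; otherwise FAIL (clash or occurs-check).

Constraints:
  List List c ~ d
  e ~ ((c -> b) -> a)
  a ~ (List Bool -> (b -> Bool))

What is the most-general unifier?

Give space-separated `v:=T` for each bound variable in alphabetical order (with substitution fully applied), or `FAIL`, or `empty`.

Answer: a:=(List Bool -> (b -> Bool)) d:=List List c e:=((c -> b) -> (List Bool -> (b -> Bool)))

Derivation:
step 1: unify List List c ~ d  [subst: {-} | 2 pending]
  bind d := List List c
step 2: unify e ~ ((c -> b) -> a)  [subst: {d:=List List c} | 1 pending]
  bind e := ((c -> b) -> a)
step 3: unify a ~ (List Bool -> (b -> Bool))  [subst: {d:=List List c, e:=((c -> b) -> a)} | 0 pending]
  bind a := (List Bool -> (b -> Bool))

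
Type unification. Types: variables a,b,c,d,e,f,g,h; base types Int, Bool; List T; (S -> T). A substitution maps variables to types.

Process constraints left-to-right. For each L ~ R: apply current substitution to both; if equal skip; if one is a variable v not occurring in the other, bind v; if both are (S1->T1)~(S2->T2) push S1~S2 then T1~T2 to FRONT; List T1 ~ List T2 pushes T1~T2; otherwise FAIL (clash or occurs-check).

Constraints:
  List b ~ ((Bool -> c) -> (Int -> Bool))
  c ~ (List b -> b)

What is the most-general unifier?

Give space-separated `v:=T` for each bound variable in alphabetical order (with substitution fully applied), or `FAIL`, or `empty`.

Answer: FAIL

Derivation:
step 1: unify List b ~ ((Bool -> c) -> (Int -> Bool))  [subst: {-} | 1 pending]
  clash: List b vs ((Bool -> c) -> (Int -> Bool))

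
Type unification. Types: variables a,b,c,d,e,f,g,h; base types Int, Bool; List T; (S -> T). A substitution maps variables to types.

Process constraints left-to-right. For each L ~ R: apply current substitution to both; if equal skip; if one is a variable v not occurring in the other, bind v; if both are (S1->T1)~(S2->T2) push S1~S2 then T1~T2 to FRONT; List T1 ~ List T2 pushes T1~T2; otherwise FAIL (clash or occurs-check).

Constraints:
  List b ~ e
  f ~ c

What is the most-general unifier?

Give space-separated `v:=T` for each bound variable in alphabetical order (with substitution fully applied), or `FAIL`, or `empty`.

Answer: e:=List b f:=c

Derivation:
step 1: unify List b ~ e  [subst: {-} | 1 pending]
  bind e := List b
step 2: unify f ~ c  [subst: {e:=List b} | 0 pending]
  bind f := c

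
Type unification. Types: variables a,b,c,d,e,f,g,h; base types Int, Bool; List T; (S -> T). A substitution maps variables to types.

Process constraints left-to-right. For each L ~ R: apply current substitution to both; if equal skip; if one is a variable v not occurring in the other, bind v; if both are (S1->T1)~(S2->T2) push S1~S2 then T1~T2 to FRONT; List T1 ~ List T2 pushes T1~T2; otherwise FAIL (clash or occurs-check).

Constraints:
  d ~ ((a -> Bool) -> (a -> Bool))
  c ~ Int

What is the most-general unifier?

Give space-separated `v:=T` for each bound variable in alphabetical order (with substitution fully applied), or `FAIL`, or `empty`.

Answer: c:=Int d:=((a -> Bool) -> (a -> Bool))

Derivation:
step 1: unify d ~ ((a -> Bool) -> (a -> Bool))  [subst: {-} | 1 pending]
  bind d := ((a -> Bool) -> (a -> Bool))
step 2: unify c ~ Int  [subst: {d:=((a -> Bool) -> (a -> Bool))} | 0 pending]
  bind c := Int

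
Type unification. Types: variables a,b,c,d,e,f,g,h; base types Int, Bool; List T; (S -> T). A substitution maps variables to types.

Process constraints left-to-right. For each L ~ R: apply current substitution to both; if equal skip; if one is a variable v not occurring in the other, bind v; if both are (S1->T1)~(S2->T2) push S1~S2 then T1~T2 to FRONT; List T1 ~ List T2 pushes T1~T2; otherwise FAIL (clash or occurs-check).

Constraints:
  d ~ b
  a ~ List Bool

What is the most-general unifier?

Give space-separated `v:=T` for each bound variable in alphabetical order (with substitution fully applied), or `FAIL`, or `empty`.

Answer: a:=List Bool d:=b

Derivation:
step 1: unify d ~ b  [subst: {-} | 1 pending]
  bind d := b
step 2: unify a ~ List Bool  [subst: {d:=b} | 0 pending]
  bind a := List Bool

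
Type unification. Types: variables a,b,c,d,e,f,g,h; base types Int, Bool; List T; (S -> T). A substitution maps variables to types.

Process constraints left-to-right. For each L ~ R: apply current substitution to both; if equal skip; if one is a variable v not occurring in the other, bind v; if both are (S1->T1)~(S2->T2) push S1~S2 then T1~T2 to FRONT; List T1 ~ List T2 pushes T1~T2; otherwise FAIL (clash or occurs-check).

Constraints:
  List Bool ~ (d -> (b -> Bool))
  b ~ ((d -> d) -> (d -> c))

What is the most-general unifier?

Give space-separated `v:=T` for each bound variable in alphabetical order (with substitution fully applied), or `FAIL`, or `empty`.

Answer: FAIL

Derivation:
step 1: unify List Bool ~ (d -> (b -> Bool))  [subst: {-} | 1 pending]
  clash: List Bool vs (d -> (b -> Bool))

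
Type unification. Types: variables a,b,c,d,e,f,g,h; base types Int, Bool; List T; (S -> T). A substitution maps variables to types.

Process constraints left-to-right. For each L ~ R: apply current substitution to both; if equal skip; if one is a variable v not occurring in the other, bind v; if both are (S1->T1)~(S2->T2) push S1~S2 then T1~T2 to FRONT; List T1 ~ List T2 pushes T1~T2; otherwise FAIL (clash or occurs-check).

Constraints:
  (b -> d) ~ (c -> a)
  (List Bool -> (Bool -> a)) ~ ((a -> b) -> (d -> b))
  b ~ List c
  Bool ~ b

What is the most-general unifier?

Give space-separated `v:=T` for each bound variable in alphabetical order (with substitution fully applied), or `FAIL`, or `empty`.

step 1: unify (b -> d) ~ (c -> a)  [subst: {-} | 3 pending]
  -> decompose arrow: push b~c, d~a
step 2: unify b ~ c  [subst: {-} | 4 pending]
  bind b := c
step 3: unify d ~ a  [subst: {b:=c} | 3 pending]
  bind d := a
step 4: unify (List Bool -> (Bool -> a)) ~ ((a -> c) -> (a -> c))  [subst: {b:=c, d:=a} | 2 pending]
  -> decompose arrow: push List Bool~(a -> c), (Bool -> a)~(a -> c)
step 5: unify List Bool ~ (a -> c)  [subst: {b:=c, d:=a} | 3 pending]
  clash: List Bool vs (a -> c)

Answer: FAIL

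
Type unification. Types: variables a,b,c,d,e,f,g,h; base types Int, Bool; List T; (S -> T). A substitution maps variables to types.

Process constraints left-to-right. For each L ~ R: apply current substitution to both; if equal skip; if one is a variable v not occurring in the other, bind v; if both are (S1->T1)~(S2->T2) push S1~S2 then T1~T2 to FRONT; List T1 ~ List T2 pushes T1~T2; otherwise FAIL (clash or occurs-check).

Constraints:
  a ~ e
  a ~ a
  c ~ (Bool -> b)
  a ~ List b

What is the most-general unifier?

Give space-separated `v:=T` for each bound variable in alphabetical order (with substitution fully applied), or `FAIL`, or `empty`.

step 1: unify a ~ e  [subst: {-} | 3 pending]
  bind a := e
step 2: unify e ~ e  [subst: {a:=e} | 2 pending]
  -> identical, skip
step 3: unify c ~ (Bool -> b)  [subst: {a:=e} | 1 pending]
  bind c := (Bool -> b)
step 4: unify e ~ List b  [subst: {a:=e, c:=(Bool -> b)} | 0 pending]
  bind e := List b

Answer: a:=List b c:=(Bool -> b) e:=List b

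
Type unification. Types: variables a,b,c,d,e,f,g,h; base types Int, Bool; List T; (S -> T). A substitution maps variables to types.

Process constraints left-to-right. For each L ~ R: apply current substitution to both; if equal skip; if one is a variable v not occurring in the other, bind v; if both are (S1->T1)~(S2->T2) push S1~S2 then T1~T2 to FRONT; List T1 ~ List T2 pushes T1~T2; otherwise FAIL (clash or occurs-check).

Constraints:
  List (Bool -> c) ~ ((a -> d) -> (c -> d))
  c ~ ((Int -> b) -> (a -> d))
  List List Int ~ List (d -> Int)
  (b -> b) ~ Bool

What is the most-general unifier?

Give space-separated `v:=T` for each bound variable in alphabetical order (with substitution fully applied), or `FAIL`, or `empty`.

Answer: FAIL

Derivation:
step 1: unify List (Bool -> c) ~ ((a -> d) -> (c -> d))  [subst: {-} | 3 pending]
  clash: List (Bool -> c) vs ((a -> d) -> (c -> d))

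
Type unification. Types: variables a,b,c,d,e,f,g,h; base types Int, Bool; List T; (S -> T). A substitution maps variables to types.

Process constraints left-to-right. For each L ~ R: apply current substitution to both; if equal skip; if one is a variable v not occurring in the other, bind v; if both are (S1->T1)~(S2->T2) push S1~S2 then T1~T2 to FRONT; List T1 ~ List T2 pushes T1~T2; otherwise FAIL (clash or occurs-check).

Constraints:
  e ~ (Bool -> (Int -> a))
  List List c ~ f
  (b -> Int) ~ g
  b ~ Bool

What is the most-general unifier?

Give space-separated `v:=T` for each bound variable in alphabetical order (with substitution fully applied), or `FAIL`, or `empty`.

Answer: b:=Bool e:=(Bool -> (Int -> a)) f:=List List c g:=(Bool -> Int)

Derivation:
step 1: unify e ~ (Bool -> (Int -> a))  [subst: {-} | 3 pending]
  bind e := (Bool -> (Int -> a))
step 2: unify List List c ~ f  [subst: {e:=(Bool -> (Int -> a))} | 2 pending]
  bind f := List List c
step 3: unify (b -> Int) ~ g  [subst: {e:=(Bool -> (Int -> a)), f:=List List c} | 1 pending]
  bind g := (b -> Int)
step 4: unify b ~ Bool  [subst: {e:=(Bool -> (Int -> a)), f:=List List c, g:=(b -> Int)} | 0 pending]
  bind b := Bool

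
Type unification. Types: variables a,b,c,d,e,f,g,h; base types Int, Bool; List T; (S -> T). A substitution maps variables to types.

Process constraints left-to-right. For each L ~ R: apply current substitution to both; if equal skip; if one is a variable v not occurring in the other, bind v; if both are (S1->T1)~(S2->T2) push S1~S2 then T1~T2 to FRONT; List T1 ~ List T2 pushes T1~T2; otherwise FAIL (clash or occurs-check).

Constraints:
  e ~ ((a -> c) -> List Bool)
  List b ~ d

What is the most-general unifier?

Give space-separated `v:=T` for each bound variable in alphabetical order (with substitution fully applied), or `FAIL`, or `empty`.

step 1: unify e ~ ((a -> c) -> List Bool)  [subst: {-} | 1 pending]
  bind e := ((a -> c) -> List Bool)
step 2: unify List b ~ d  [subst: {e:=((a -> c) -> List Bool)} | 0 pending]
  bind d := List b

Answer: d:=List b e:=((a -> c) -> List Bool)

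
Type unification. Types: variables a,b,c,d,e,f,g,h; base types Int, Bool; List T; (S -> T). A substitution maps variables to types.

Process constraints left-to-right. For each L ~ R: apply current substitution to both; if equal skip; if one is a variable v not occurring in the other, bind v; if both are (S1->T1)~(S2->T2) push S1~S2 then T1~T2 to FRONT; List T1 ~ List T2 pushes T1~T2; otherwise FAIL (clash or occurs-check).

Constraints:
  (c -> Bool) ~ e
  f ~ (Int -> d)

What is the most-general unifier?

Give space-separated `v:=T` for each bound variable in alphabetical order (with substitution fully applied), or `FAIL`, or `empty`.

step 1: unify (c -> Bool) ~ e  [subst: {-} | 1 pending]
  bind e := (c -> Bool)
step 2: unify f ~ (Int -> d)  [subst: {e:=(c -> Bool)} | 0 pending]
  bind f := (Int -> d)

Answer: e:=(c -> Bool) f:=(Int -> d)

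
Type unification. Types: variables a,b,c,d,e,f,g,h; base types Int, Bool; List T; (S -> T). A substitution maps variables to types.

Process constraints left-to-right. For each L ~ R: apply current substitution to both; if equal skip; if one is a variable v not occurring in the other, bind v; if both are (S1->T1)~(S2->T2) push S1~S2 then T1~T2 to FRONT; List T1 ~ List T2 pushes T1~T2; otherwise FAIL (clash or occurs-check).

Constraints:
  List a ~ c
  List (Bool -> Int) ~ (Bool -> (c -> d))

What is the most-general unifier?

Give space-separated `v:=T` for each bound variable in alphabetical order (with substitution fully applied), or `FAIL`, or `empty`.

step 1: unify List a ~ c  [subst: {-} | 1 pending]
  bind c := List a
step 2: unify List (Bool -> Int) ~ (Bool -> (List a -> d))  [subst: {c:=List a} | 0 pending]
  clash: List (Bool -> Int) vs (Bool -> (List a -> d))

Answer: FAIL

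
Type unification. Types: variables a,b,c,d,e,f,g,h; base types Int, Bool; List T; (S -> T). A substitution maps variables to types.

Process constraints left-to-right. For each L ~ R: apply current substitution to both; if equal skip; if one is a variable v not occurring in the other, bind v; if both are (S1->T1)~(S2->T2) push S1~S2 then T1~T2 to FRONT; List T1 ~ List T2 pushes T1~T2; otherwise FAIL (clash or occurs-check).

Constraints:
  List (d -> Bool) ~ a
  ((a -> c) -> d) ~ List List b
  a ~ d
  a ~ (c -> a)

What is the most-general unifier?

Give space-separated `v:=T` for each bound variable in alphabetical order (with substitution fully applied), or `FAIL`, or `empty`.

step 1: unify List (d -> Bool) ~ a  [subst: {-} | 3 pending]
  bind a := List (d -> Bool)
step 2: unify ((List (d -> Bool) -> c) -> d) ~ List List b  [subst: {a:=List (d -> Bool)} | 2 pending]
  clash: ((List (d -> Bool) -> c) -> d) vs List List b

Answer: FAIL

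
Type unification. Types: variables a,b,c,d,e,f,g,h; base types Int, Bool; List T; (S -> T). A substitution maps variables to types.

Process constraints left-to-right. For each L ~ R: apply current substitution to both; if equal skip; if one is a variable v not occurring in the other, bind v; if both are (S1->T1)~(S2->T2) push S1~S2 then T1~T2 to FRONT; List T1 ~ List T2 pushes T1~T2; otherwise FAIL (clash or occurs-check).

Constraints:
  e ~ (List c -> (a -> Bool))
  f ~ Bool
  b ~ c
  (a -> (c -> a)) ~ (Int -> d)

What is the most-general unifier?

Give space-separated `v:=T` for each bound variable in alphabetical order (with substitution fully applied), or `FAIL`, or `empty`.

step 1: unify e ~ (List c -> (a -> Bool))  [subst: {-} | 3 pending]
  bind e := (List c -> (a -> Bool))
step 2: unify f ~ Bool  [subst: {e:=(List c -> (a -> Bool))} | 2 pending]
  bind f := Bool
step 3: unify b ~ c  [subst: {e:=(List c -> (a -> Bool)), f:=Bool} | 1 pending]
  bind b := c
step 4: unify (a -> (c -> a)) ~ (Int -> d)  [subst: {e:=(List c -> (a -> Bool)), f:=Bool, b:=c} | 0 pending]
  -> decompose arrow: push a~Int, (c -> a)~d
step 5: unify a ~ Int  [subst: {e:=(List c -> (a -> Bool)), f:=Bool, b:=c} | 1 pending]
  bind a := Int
step 6: unify (c -> Int) ~ d  [subst: {e:=(List c -> (a -> Bool)), f:=Bool, b:=c, a:=Int} | 0 pending]
  bind d := (c -> Int)

Answer: a:=Int b:=c d:=(c -> Int) e:=(List c -> (Int -> Bool)) f:=Bool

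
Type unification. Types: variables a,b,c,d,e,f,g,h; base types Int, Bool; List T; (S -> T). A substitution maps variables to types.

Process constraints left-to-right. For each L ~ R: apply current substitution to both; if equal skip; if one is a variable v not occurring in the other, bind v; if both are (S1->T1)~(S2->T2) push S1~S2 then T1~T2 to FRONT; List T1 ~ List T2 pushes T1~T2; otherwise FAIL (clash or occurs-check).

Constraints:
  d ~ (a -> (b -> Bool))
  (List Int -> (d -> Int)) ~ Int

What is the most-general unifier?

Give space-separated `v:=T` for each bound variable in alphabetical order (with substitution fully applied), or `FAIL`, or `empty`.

Answer: FAIL

Derivation:
step 1: unify d ~ (a -> (b -> Bool))  [subst: {-} | 1 pending]
  bind d := (a -> (b -> Bool))
step 2: unify (List Int -> ((a -> (b -> Bool)) -> Int)) ~ Int  [subst: {d:=(a -> (b -> Bool))} | 0 pending]
  clash: (List Int -> ((a -> (b -> Bool)) -> Int)) vs Int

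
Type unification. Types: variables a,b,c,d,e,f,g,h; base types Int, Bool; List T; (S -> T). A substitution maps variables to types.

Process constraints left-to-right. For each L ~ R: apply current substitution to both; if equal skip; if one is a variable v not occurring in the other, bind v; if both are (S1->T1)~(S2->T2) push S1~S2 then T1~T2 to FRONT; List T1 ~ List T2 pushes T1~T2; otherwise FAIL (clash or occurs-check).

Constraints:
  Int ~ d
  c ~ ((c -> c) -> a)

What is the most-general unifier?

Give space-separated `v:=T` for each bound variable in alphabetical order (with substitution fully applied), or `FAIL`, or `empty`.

step 1: unify Int ~ d  [subst: {-} | 1 pending]
  bind d := Int
step 2: unify c ~ ((c -> c) -> a)  [subst: {d:=Int} | 0 pending]
  occurs-check fail: c in ((c -> c) -> a)

Answer: FAIL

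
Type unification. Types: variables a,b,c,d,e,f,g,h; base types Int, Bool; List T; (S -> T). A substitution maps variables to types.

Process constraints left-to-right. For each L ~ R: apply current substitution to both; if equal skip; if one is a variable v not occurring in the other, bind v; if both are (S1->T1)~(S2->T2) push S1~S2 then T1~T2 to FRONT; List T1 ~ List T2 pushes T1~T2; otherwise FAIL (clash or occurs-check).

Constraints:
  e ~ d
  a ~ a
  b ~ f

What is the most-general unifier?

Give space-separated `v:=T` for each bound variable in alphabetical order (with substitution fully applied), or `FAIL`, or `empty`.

Answer: b:=f e:=d

Derivation:
step 1: unify e ~ d  [subst: {-} | 2 pending]
  bind e := d
step 2: unify a ~ a  [subst: {e:=d} | 1 pending]
  -> identical, skip
step 3: unify b ~ f  [subst: {e:=d} | 0 pending]
  bind b := f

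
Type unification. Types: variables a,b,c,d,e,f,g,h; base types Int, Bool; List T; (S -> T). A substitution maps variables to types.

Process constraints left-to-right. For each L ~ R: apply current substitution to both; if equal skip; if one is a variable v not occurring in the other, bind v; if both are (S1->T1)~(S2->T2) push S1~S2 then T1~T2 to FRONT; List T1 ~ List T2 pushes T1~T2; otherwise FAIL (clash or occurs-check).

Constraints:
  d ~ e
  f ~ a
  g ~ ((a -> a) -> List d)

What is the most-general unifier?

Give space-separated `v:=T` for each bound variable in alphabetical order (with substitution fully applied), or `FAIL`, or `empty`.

Answer: d:=e f:=a g:=((a -> a) -> List e)

Derivation:
step 1: unify d ~ e  [subst: {-} | 2 pending]
  bind d := e
step 2: unify f ~ a  [subst: {d:=e} | 1 pending]
  bind f := a
step 3: unify g ~ ((a -> a) -> List e)  [subst: {d:=e, f:=a} | 0 pending]
  bind g := ((a -> a) -> List e)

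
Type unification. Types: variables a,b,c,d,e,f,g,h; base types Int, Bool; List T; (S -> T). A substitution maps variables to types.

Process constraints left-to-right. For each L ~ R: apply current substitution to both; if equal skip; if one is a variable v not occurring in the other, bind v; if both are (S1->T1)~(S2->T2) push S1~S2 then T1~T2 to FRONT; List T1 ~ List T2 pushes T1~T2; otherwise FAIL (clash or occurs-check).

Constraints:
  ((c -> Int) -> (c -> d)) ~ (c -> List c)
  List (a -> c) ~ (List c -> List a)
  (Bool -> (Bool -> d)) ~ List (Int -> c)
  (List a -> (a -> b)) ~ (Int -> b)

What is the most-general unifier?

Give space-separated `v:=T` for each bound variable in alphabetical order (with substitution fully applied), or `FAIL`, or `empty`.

step 1: unify ((c -> Int) -> (c -> d)) ~ (c -> List c)  [subst: {-} | 3 pending]
  -> decompose arrow: push (c -> Int)~c, (c -> d)~List c
step 2: unify (c -> Int) ~ c  [subst: {-} | 4 pending]
  occurs-check fail

Answer: FAIL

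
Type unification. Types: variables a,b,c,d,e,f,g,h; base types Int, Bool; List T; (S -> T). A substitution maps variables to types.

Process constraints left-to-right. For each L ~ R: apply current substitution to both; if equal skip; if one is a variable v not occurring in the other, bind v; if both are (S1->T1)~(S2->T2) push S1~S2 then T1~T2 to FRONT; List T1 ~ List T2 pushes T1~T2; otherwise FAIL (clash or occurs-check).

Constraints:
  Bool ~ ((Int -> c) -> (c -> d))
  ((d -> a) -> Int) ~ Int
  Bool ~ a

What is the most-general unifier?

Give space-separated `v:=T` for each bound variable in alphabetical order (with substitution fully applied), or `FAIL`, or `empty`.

Answer: FAIL

Derivation:
step 1: unify Bool ~ ((Int -> c) -> (c -> d))  [subst: {-} | 2 pending]
  clash: Bool vs ((Int -> c) -> (c -> d))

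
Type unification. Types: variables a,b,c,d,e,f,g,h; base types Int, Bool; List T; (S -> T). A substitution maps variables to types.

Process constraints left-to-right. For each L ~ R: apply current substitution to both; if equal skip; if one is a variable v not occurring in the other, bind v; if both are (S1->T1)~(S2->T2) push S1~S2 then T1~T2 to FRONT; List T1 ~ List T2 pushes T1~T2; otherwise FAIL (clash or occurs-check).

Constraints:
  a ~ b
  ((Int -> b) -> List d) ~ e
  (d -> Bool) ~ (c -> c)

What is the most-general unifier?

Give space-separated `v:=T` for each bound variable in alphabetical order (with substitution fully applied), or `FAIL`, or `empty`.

Answer: a:=b c:=Bool d:=Bool e:=((Int -> b) -> List Bool)

Derivation:
step 1: unify a ~ b  [subst: {-} | 2 pending]
  bind a := b
step 2: unify ((Int -> b) -> List d) ~ e  [subst: {a:=b} | 1 pending]
  bind e := ((Int -> b) -> List d)
step 3: unify (d -> Bool) ~ (c -> c)  [subst: {a:=b, e:=((Int -> b) -> List d)} | 0 pending]
  -> decompose arrow: push d~c, Bool~c
step 4: unify d ~ c  [subst: {a:=b, e:=((Int -> b) -> List d)} | 1 pending]
  bind d := c
step 5: unify Bool ~ c  [subst: {a:=b, e:=((Int -> b) -> List d), d:=c} | 0 pending]
  bind c := Bool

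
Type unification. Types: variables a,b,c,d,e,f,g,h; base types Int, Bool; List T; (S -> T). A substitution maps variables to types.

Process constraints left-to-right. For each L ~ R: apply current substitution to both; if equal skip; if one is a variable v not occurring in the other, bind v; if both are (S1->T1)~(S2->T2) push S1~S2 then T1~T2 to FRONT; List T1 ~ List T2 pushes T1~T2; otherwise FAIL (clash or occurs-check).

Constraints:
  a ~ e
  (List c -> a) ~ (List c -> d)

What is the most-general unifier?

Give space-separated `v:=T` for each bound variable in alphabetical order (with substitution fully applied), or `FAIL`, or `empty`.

step 1: unify a ~ e  [subst: {-} | 1 pending]
  bind a := e
step 2: unify (List c -> e) ~ (List c -> d)  [subst: {a:=e} | 0 pending]
  -> decompose arrow: push List c~List c, e~d
step 3: unify List c ~ List c  [subst: {a:=e} | 1 pending]
  -> identical, skip
step 4: unify e ~ d  [subst: {a:=e} | 0 pending]
  bind e := d

Answer: a:=d e:=d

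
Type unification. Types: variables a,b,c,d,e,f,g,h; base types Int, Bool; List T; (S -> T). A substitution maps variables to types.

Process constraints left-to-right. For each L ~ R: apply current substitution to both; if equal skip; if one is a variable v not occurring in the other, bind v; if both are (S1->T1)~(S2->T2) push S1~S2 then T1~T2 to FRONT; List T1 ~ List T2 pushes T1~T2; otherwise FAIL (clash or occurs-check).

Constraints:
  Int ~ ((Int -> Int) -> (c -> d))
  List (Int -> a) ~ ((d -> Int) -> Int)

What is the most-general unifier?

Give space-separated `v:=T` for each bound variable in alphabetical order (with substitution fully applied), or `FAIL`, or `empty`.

Answer: FAIL

Derivation:
step 1: unify Int ~ ((Int -> Int) -> (c -> d))  [subst: {-} | 1 pending]
  clash: Int vs ((Int -> Int) -> (c -> d))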